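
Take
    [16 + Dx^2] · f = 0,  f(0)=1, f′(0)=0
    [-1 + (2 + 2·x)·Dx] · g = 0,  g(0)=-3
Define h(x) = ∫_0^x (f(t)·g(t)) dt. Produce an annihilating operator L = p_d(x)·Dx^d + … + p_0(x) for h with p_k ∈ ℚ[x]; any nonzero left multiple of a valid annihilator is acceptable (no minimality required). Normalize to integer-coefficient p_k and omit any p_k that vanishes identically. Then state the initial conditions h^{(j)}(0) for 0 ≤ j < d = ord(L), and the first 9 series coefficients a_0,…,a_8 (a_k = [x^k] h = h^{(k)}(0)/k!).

f: a_k = 1, 0, -8, 0, 32/3, 0, -256/45, 0, 512/315, …
g: a_k = -3, -3/2, 3/8, -3/16, 15/128, -21/256, 63/1024, -99/2048, 1287/32768, …
Product ⇒ symmetric product L₀, ord ≤ 2.
∫: right-multiply L₀ by Dx.
L = (67 + 128·x + 64·x^2)·Dx + (-4 - 4·x)·Dx^2 + (4 + 8·x + 4·x^2)·Dx^3  (order 3).
h: a_k = 0, -3, -3/4, 65/8, 189/64, -893/128, -3733/1536, 310129/107520, 219379/245760, …
ICs: h(0) = 0, h′(0) = -3, h′′(0) = -3/2.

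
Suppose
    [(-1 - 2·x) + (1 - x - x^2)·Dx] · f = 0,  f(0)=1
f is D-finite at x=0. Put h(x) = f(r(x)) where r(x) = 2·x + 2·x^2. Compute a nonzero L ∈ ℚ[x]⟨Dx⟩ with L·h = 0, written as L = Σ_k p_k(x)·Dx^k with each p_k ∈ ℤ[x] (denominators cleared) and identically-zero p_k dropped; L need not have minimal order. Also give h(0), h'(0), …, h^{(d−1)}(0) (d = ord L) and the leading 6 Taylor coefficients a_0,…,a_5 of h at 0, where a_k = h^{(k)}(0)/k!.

L = (2 + 12·x + 24·x^2 + 16·x^3) + (-1 + 2·x + 6·x^2 + 8·x^3 + 4·x^4)·Dx  (order 1).
h: a_k = 1, 2, 10, 40, 160, 648, …
ICs: h(0) = 1.

f: a_k = 1, 1, 2, 3, 5, 8, …
L₀ from L_f via x↦r, Dx↦r'^{-1}Dx.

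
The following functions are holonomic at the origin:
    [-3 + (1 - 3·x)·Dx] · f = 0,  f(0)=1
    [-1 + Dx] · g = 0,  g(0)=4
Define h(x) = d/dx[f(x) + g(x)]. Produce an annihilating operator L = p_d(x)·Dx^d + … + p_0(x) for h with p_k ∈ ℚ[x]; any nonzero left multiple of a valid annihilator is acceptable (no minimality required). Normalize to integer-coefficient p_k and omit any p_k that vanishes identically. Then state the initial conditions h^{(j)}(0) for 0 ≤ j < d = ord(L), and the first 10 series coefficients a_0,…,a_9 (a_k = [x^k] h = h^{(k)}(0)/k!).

L = (48 + 18·x) + (-53 - 6·x + 9·x^2)·Dx + (5 - 12·x - 9·x^2)·Dx^2  (order 2).
h: a_k = 7, 22, 83, 974/3, 7291/6, 131221/30, 2755621/180, 66134881/1260, 1785641761/10080, 53569252801/90720, …
ICs: h(0) = 7, h′(0) = 22.

f: a_k = 1, 3, 9, 27, 81, 243, 729, 2187, 6561, 19683, …
g: a_k = 4, 4, 2, 2/3, 1/6, 1/30, 1/180, 1/1260, 1/10080, 1/90720, …
Weyl lclm of L_f,L_g ⇒ L₀ (ord ≤ 2).
Differentiate: ansatz ord ≤ ord L₀ ⇒ L.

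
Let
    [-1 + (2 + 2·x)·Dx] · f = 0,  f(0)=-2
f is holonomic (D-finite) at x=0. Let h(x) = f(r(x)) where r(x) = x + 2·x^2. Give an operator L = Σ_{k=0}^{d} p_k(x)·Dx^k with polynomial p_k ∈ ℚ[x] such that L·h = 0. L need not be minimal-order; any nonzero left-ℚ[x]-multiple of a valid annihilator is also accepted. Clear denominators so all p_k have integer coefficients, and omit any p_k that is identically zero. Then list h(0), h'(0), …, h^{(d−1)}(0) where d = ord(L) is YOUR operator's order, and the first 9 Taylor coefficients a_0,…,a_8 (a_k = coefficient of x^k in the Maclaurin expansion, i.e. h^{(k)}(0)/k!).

L = (-1 - 4·x) + (2 + 2·x + 4·x^2)·Dx  (order 1).
h: a_k = -2, -1, -7/4, 7/8, 21/64, -119/128, 189/512, 791/1024, -17843/16384, …
ICs: h(0) = -2.

f: a_k = -2, -1, 1/4, -1/8, 5/64, -7/128, 21/512, -33/1024, 429/16384, …
Change of var in L_f (x↦r) gives L₀.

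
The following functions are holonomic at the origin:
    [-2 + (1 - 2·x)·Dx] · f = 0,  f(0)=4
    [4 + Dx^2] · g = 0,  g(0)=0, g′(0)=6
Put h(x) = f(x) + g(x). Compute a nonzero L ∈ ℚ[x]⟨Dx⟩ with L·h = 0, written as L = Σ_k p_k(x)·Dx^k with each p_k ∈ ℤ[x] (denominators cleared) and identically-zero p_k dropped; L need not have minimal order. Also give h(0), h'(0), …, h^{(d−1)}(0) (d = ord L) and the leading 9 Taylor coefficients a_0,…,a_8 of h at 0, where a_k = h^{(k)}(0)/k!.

f: a_k = 4, 8, 16, 32, 64, 128, 256, 512, 1024, …
g: a_k = 0, 6, 0, -4, 0, 4/5, 0, -8/105, 0, …
f+g: L₀ = lclm(L_f,L_g), ord ≤ 1+2.
L = (56 - 32·x + 32·x^2) + (-12 + 40·x - 48·x^2 + 32·x^3)·Dx + (14 - 8·x + 8·x^2)·Dx^2 + (-3 + 10·x - 12·x^2 + 8·x^3)·Dx^3  (order 3).
h: a_k = 4, 14, 16, 28, 64, 644/5, 256, 53752/105, 1024, …
ICs: h(0) = 4, h′(0) = 14, h′′(0) = 32.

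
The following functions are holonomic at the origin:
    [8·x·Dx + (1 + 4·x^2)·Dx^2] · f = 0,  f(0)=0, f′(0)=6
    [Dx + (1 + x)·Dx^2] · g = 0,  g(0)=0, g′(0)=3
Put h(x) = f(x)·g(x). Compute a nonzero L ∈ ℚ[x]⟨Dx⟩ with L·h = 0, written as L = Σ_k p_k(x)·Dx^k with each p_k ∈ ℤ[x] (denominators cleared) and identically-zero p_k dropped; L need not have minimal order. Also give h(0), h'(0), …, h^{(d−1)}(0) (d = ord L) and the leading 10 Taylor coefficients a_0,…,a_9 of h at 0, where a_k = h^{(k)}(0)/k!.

L = (288 + 560·x + 3584·x^2 + 8640·x^3 + 7680·x^4 + 3328·x^5 + 1024·x^7)·Dx + (258 + 1840·x + 6992·x^2 + 19264·x^3 + 29440·x^4 + 23808·x^5 + 8960·x^6 + 3072·x^7 + 3584·x^8)·Dx^2 + (36 + 628·x + 2496·x^2 + 6192·x^3 + 12288·x^4 + 15936·x^5 + 12288·x^6 + 5376·x^7 + 3072·x^8 + 2048·x^9)·Dx^3 + (17 + 66·x + 241·x^2 + 608·x^3 + 1152·x^4 + 1728·x^5 + 2016·x^6 + 1536·x^7 + 768·x^8 + 512·x^9 + 256·x^10)·Dx^4  (order 4).
h: a_k = 0, 0, 18, -9, -18, 15/2, 266/5, -129/5, -738/5, 9749/140, …
ICs: h(0) = 0, h′(0) = 0, h′′(0) = 36, h′′′(0) = -54.

f: a_k = 0, 6, 0, -8, 0, 96/5, 0, -384/7, 0, 512/3, …
g: a_k = 0, 3, -3/2, 1, -3/4, 3/5, -1/2, 3/7, -3/8, 1/3, …
Sym-product of L_f,L_g gives L₀ (≤ ord 4).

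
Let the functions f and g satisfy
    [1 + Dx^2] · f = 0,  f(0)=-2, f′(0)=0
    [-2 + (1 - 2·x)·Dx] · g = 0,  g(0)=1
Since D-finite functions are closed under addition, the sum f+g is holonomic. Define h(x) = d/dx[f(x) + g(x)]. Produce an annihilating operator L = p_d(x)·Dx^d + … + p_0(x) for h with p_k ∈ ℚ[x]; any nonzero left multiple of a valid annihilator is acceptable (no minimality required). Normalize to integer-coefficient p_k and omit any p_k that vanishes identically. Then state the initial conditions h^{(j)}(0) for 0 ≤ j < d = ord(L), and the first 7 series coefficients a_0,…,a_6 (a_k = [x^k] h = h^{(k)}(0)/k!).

f: a_k = -2, 0, 1, 0, -1/12, 0, 1/360, …
g: a_k = 1, 2, 4, 8, 16, 32, 64, …
Weyl lclm of L_f,L_g ⇒ L₀ (ord ≤ 3).
Derive L from L₀ (diff closure).
L = (196 - 16·x + 16·x^2) + (-25 + 54·x - 12·x^2 + 8·x^3)·Dx + (196 - 16·x + 16·x^2)·Dx^2 + (-25 + 54·x - 12·x^2 + 8·x^3)·Dx^3  (order 3).
h: a_k = 2, 10, 24, 191/3, 160, 23041/60, 896, …
ICs: h(0) = 2, h′(0) = 10, h′′(0) = 48.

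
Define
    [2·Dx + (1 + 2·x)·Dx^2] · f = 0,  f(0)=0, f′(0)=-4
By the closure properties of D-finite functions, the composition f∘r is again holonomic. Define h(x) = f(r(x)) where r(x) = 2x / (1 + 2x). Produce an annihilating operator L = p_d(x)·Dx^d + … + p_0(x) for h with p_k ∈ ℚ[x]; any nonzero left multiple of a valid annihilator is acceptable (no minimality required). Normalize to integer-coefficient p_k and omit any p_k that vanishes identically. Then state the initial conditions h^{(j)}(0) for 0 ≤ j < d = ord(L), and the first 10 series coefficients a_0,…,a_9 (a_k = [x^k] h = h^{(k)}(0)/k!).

L = (8 + 24·x)·Dx + (1 + 8·x + 12·x^2)·Dx^2  (order 2).
h: a_k = 0, -8, 32, -416/3, 640, -15488/5, 46592/3, -559616/7, 419840, -20154368/9, …
ICs: h(0) = 0, h′(0) = -8.

f: a_k = 0, -4, 4, -16/3, 8, -64/5, 64/3, -256/7, 64, -1024/9, …
Substitute x→r, Dx→(1/r')Dx; clear ⇒ L₀.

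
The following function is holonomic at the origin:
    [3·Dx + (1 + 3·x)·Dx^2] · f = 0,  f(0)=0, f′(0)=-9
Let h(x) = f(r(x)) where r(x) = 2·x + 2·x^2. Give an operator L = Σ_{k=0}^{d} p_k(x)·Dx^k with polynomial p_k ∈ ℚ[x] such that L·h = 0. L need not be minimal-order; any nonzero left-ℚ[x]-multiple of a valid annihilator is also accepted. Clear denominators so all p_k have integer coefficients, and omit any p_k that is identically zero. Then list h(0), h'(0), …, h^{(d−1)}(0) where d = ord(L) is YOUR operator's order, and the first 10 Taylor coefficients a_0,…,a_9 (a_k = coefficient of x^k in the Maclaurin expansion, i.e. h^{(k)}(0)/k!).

L = (4 + 12·x + 12·x^2)·Dx + (1 + 8·x + 18·x^2 + 12·x^3)·Dx^2  (order 2).
h: a_k = 0, -18, 36, -108, 378, -7128/5, 5616, -159408/7, 94284, -396576, …
ICs: h(0) = 0, h′(0) = -18.

f: a_k = 0, -9, 27/2, -27, 243/4, -729/5, 729/2, -6561/7, 19683/8, -6561, …
f∘r: x↦r, Dx↦Dx/r' in L_f ⇒ L₀.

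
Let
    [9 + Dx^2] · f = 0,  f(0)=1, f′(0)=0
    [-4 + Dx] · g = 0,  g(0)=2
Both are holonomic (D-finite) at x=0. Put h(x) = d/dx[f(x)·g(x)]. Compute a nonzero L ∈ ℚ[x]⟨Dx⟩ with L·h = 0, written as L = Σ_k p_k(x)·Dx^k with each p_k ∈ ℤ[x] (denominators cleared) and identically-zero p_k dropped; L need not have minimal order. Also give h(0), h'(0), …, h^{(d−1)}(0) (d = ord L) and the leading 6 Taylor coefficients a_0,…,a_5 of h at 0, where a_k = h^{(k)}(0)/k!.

f: a_k = 1, 0, -9/2, 0, 27/8, 0, …
g: a_k = 2, 8, 16, 64/3, 64/3, 256/15, …
h₀=f·g: eliminate ⇒ L₀, order ≤ 2·1.
Derive L from L₀ (diff closure).
L = 25 - 8·Dx + Dx^2  (order 2).
h: a_k = 8, 14, -44, -527/3, -779/3, -11753/60, …
ICs: h(0) = 8, h′(0) = 14.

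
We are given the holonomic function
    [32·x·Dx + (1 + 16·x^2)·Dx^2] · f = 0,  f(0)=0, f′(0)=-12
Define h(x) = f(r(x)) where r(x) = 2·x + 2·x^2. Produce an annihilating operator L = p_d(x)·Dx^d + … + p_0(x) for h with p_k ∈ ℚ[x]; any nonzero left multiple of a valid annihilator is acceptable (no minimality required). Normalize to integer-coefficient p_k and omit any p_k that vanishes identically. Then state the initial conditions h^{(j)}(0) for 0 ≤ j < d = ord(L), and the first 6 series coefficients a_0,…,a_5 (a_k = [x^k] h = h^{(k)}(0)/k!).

L = (-2 + 128·x + 512·x^2 + 768·x^3 + 384·x^4)·Dx + (1 + 2·x + 64·x^2 + 256·x^3 + 320·x^4 + 128·x^5)·Dx^2  (order 2).
h: a_k = 0, -24, -24, 512, 1536, -90624/5, …
ICs: h(0) = 0, h′(0) = -24.

f: a_k = 0, -12, 0, 64, 0, -3072/5, …
Change of var in L_f (x↦r) gives L₀.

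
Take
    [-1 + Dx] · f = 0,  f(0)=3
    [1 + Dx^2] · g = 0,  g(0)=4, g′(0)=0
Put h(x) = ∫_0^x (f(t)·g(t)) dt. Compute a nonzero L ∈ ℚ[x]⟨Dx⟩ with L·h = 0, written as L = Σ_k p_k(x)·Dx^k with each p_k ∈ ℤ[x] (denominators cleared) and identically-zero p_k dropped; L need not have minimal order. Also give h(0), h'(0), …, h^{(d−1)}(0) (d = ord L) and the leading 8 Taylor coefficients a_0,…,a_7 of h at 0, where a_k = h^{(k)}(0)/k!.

f: a_k = 3, 3, 3/2, 1/2, 1/8, 1/40, 1/240, 1/1680, …
g: a_k = 4, 0, -2, 0, 1/6, 0, -1/180, 0, …
Sym-product of L_f,L_g gives L₀ (≤ ord 2).
h=∫₀ˣh₀: take L = L₀·Dx.
L = 2·Dx - 2·Dx^2 + Dx^3  (order 3).
h: a_k = 0, 12, 6, 0, -1, -2/5, -1/15, 0, …
ICs: h(0) = 0, h′(0) = 12, h′′(0) = 12.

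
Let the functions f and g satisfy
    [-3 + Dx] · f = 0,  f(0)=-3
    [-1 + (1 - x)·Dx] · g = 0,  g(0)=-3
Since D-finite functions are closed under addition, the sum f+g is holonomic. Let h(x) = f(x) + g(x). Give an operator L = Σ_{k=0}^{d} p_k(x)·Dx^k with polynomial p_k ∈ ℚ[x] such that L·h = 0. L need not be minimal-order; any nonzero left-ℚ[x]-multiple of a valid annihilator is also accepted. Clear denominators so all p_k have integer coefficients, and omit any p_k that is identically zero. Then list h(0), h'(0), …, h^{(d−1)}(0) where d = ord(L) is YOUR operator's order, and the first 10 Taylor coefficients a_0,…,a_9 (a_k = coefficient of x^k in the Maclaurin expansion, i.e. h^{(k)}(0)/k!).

L = (-3 + 9·x) + (7 - 18·x + 9·x^2)·Dx + (-2 + 5·x - 3·x^2)·Dx^2  (order 2).
h: a_k = -6, -12, -33/2, -33/2, -105/8, -363/40, -483/80, -2409/560, -15627/4480, -14169/4480, …
ICs: h(0) = -6, h′(0) = -12.

f: a_k = -3, -9, -27/2, -27/2, -81/8, -243/40, -243/80, -729/560, -2187/4480, -729/4480, …
g: a_k = -3, -3, -3, -3, -3, -3, -3, -3, -3, -3, …
Weyl lclm of L_f,L_g ⇒ L₀ (ord ≤ 2).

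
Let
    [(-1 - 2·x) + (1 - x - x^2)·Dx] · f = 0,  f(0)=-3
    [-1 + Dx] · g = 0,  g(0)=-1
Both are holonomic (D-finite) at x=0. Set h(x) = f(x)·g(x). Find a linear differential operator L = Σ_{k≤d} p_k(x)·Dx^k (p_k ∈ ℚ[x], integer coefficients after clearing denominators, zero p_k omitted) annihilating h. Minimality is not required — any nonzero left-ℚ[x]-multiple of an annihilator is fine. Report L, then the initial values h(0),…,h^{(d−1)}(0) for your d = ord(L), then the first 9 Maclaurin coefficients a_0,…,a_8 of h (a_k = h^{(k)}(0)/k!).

f: a_k = -3, -3, -6, -9, -15, -24, -39, -63, -102, …
g: a_k = -1, -1, -1/2, -1/6, -1/24, -1/120, -1/720, -1/5040, -1/40320, …
L₀ := L_f ⊗_s L_g (sym. prod.), ord ≤ 1.
L = (2 + x - x^2) + (-1 + x + x^2)·Dx  (order 1).
h: a_k = 3, 6, 21/2, 17, 221/8, 893/20, 17347/240, 98221/840, 2542969/13440, …
ICs: h(0) = 3.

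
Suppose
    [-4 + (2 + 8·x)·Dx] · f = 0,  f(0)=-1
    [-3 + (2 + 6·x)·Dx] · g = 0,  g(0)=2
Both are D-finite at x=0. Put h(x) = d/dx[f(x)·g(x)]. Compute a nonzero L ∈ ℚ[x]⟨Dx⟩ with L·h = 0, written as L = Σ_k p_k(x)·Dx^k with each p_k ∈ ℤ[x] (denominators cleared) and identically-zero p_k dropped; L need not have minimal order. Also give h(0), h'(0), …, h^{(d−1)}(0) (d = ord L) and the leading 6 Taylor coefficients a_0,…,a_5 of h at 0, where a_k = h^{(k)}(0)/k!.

L = -1 + (-14 - 146·x - 504·x^2 - 576·x^3)·Dx  (order 1).
h: a_k = -7, 1/2, -21/8, 197/16, -6965/128, 59391/256, …
ICs: h(0) = -7.

f: a_k = -1, -2, 2, -4, 10, -28, …
g: a_k = 2, 3, -9/4, 27/8, -405/64, 1701/128, …
Product ⇒ symmetric product L₀, ord ≤ 1.
h₀' ⇒ L via d/dx closure of L₀.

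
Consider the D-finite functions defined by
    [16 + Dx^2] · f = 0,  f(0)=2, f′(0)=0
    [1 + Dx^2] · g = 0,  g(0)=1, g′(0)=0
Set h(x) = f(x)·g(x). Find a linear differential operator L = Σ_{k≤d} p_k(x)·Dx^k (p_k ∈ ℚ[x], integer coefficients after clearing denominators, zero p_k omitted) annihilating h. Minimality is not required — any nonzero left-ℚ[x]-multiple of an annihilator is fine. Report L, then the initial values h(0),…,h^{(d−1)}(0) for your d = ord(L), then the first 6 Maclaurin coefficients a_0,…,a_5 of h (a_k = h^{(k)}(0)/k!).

f: a_k = 2, 0, -16, 0, 64/3, 0, …
g: a_k = 1, 0, -1/2, 0, 1/24, 0, …
Product ⇒ symmetric product L₀, ord ≤ 4.
L = 225 + 34·Dx^2 + Dx^4  (order 4).
h: a_k = 2, 0, -17, 0, 353/12, 0, …
ICs: h(0) = 2, h′(0) = 0, h′′(0) = -34, h′′′(0) = 0.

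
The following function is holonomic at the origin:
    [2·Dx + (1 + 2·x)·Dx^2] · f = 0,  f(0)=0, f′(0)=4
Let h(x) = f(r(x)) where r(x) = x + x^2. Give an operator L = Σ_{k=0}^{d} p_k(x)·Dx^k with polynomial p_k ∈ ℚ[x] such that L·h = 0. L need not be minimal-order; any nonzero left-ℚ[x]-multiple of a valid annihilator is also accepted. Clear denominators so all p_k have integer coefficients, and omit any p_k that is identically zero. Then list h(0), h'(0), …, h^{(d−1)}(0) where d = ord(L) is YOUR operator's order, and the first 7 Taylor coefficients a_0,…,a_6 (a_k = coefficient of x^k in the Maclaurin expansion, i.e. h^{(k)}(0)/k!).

L = (4·x + 4·x^2)·Dx + (1 + 4·x + 6·x^2 + 4·x^3)·Dx^2  (order 2).
h: a_k = 0, 4, 0, -8/3, 4, -16/5, 0, …
ICs: h(0) = 0, h′(0) = 4.

f: a_k = 0, 4, -4, 16/3, -8, 64/5, -64/3, …
h₀=f(r): pull back L_f along r ⇒ L₀.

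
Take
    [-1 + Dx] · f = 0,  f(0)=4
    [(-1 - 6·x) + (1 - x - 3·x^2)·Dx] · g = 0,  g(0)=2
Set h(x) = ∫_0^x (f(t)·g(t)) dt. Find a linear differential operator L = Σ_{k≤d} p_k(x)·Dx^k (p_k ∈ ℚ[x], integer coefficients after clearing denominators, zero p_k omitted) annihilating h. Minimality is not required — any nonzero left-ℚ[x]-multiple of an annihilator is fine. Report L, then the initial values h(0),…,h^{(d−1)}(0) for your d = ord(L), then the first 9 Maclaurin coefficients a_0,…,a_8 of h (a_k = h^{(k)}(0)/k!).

L = (2 + 5·x - 3·x^2)·Dx + (-1 + x + 3·x^2)·Dx^2  (order 2).
h: a_k = 0, 8, 8, 44/3, 70/3, 677/15, 3793/45, 106447/630, 850483/2520, …
ICs: h(0) = 0, h′(0) = 8.

f: a_k = 4, 4, 2, 2/3, 1/6, 1/30, 1/180, 1/1260, 1/10080, …
g: a_k = 2, 2, 8, 14, 38, 80, 194, 434, 1016, …
L₀ := L_f ⊗_s L_g (sym. prod.), ord ≤ 1.
h=∫h₀ ⇒ L = L₀·Dx.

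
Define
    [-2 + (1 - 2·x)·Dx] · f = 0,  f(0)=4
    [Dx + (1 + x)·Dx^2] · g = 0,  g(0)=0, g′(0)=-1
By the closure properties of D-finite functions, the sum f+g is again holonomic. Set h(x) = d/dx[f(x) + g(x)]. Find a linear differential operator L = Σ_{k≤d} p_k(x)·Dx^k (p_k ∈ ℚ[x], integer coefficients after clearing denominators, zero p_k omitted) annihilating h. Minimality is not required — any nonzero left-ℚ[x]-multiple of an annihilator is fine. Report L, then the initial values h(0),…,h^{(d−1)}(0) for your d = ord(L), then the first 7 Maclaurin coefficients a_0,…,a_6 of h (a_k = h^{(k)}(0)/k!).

L = (32 + 8·x) + (22 + 56·x + 16·x^2)·Dx + (-5 + 3·x + 12·x^2 + 4·x^3)·Dx^2  (order 2).
h: a_k = 7, 33, 95, 257, 639, 1537, 3583, …
ICs: h(0) = 7, h′(0) = 33.

f: a_k = 4, 8, 16, 32, 64, 128, 256, …
g: a_k = 0, -1, 1/2, -1/3, 1/4, -1/5, 1/6, …
h₀=f+g: left-lcm gives L₀, ord ≤ 3.
h₀' ⇒ L via d/dx closure of L₀.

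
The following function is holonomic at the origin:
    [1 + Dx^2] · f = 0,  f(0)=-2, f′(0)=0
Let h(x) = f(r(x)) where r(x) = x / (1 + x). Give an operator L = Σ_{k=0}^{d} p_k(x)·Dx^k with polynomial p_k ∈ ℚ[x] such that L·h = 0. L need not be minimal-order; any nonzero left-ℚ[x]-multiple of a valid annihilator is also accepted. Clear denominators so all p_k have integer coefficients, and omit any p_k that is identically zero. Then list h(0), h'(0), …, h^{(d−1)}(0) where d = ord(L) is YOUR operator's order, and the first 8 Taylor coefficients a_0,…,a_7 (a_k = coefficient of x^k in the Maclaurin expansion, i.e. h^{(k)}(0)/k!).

f: a_k = -2, 0, 1, 0, -1/12, 0, 1/360, 0, …
f∘r: x↦r, Dx↦Dx/r' in L_f ⇒ L₀.
L = 1 + (2 + 6·x + 6·x^2 + 2·x^3)·Dx + (1 + 4·x + 6·x^2 + 4·x^3 + x^4)·Dx^2  (order 2).
h: a_k = -2, 0, 1, -2, 35/12, -11/3, 1501/360, -87/20, …
ICs: h(0) = -2, h′(0) = 0.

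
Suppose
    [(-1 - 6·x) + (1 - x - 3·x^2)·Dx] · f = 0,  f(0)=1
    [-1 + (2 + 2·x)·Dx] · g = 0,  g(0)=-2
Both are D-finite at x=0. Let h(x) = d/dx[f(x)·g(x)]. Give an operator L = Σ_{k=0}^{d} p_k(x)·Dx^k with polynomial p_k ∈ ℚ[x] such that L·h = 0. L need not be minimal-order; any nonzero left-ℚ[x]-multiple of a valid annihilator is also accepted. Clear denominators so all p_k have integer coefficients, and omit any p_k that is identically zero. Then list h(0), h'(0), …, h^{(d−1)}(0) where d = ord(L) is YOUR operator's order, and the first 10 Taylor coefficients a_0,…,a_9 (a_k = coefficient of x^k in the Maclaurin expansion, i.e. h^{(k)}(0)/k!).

f: a_k = 1, 1, 4, 7, 19, 40, 97, 217, 508, 1159, …
g: a_k = -2, -1, 1/4, -1/8, 5/64, -7/128, 21/512, -33/1024, 429/16384, -715/32768, …
f·g: L₀ = L_f ⊗_s L_g, ord ≤ 1·1.
h=h₀': d/dx-closure on L₀ ⇒ L.
L = (35 + 162·x + 381·x^2 + 390·x^3 + 135·x^4) + (-6 - 26·x + 6·x^2 + 122·x^3 + 150·x^4 + 54·x^5)·Dx  (order 1).
h: a_k = -3, -35/2, -429/8, -2819/16, -62545/128, -353013/256, -3749137/1024, -19865443/2048, -820335033/32768, -4206807745/65536, …
ICs: h(0) = -3.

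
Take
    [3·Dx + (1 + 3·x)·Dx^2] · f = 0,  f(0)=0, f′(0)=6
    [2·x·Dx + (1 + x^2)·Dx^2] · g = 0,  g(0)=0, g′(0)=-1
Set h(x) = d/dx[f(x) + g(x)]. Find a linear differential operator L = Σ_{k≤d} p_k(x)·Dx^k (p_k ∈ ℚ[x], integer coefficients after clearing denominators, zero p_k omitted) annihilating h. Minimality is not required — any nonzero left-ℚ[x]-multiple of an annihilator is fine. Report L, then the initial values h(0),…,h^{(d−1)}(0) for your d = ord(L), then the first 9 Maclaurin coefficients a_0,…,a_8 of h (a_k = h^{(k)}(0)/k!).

f: a_k = 0, 6, -9, 18, -81/2, 486/5, -243, 4374/7, -6561/4, …
g: a_k = 0, -1, 0, 1/3, 0, -1/5, 0, 1/7, 0, …
L₀ := lclm(L_f,L_g); ord L₀ ≤ 2+2.
h=h₀': d/dx-closure on L₀ ⇒ L.
L = (-6 - 54·x + 18·x^2 + 18·x^3) + (-20 - 12·x - 48·x^2 + 36·x^3 + 36·x^4)·Dx + (-3 - 7·x + 6·x^2 + 2·x^3 + 9·x^4 + 9·x^5)·Dx^2  (order 2).
h: a_k = 5, -18, 55, -162, 485, -1458, 4375, -13122, 39365, …
ICs: h(0) = 5, h′(0) = -18.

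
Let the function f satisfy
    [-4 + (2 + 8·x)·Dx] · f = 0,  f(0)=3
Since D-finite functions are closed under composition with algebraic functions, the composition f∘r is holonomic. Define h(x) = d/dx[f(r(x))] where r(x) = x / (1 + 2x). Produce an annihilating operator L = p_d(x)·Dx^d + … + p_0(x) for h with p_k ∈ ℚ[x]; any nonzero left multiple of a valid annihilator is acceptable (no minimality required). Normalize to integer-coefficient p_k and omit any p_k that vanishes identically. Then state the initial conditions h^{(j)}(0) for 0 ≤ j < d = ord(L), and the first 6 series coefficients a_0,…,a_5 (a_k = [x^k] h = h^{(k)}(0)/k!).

L = (-6 - 24·x) + (-1 - 8·x - 12·x^2)·Dx  (order 1).
h: a_k = 6, -36, 180, -888, 4500, -23544, …
ICs: h(0) = 6.

f: a_k = 3, 6, -6, 12, -30, 84, …
L₀ from L_f via x↦r, Dx↦r'^{-1}Dx.
h=h₀': d/dx-closure on L₀ ⇒ L.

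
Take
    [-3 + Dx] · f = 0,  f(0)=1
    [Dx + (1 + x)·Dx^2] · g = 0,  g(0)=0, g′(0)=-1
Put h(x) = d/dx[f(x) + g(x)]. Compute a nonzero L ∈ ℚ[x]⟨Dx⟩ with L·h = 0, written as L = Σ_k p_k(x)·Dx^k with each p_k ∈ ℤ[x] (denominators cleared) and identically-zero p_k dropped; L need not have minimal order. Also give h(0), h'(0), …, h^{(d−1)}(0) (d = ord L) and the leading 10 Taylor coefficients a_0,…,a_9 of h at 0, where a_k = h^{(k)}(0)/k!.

L = (-15 - 9·x) + (-7 - 18·x - 9·x^2)·Dx + (4 + 7·x + 3·x^2)·Dx^2  (order 2).
h: a_k = 2, 10, 25/2, 29/2, 73/8, 283/40, 163/80, 1289/560, -2293/4480, 5209/4480, …
ICs: h(0) = 2, h′(0) = 10.

f: a_k = 1, 3, 9/2, 9/2, 27/8, 81/40, 81/80, 243/560, 729/4480, 243/4480, …
g: a_k = 0, -1, 1/2, -1/3, 1/4, -1/5, 1/6, -1/7, 1/8, -1/9, …
Weyl lclm of L_f,L_g ⇒ L₀ (ord ≤ 3).
h=h₀': d/dx-closure on L₀ ⇒ L.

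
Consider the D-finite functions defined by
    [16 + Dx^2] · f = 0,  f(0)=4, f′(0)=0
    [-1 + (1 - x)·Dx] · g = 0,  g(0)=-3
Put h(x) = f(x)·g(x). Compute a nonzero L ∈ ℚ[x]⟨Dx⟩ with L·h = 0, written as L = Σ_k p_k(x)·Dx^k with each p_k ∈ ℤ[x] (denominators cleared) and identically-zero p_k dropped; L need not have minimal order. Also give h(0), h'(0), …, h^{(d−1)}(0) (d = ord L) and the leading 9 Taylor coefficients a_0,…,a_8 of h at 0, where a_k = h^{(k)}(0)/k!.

L = (-16 + 16·x) + 2·Dx + (-1 + x)·Dx^2  (order 2).
h: a_k = -12, -12, 84, 84, -44, -44, 364/15, 364/15, 100/21, …
ICs: h(0) = -12, h′(0) = -12.

f: a_k = 4, 0, -32, 0, 128/3, 0, -1024/45, 0, 2048/315, …
g: a_k = -3, -3, -3, -3, -3, -3, -3, -3, -3, …
h₀=f·g: eliminate ⇒ L₀, order ≤ 2·1.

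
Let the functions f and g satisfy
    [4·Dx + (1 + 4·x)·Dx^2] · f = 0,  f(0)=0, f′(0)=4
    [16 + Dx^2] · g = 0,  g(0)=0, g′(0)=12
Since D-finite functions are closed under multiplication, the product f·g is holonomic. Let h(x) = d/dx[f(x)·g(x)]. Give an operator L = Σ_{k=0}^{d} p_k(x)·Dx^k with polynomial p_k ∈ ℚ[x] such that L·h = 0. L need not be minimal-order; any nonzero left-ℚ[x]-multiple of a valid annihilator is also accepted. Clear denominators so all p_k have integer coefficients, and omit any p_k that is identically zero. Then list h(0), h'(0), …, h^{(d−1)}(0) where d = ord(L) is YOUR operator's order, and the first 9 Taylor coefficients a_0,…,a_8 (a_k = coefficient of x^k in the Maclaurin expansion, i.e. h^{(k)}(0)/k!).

L = (-6400 - 45056·x - 172032·x^2 + 196608·x^3 + 2818048·x^4 + 6291456·x^5 + 4194304·x^6) + (-1536 - 8192·x + 20480·x^2 + 245760·x^3 + 655360·x^4 + 524288·x^5)·Dx + (-448 - 2816·x - 3584·x^2 + 73728·x^3 + 401408·x^4 + 786432·x^5 + 524288·x^6)·Dx^2 + (-96 - 512·x + 1280·x^2 + 15360·x^3 + 40960·x^4 + 32768·x^5)·Dx^3 + (-3 + 448·x^2 + 3840·x^3 + 14080·x^4 + 24576·x^5 + 16384·x^6)·Dx^4  (order 4).
h: a_k = 0, 96, -288, 512, -2560, 11264, -222208/5, 3702784/21, -4915200/7, …
ICs: h(0) = 0, h′(0) = 96, h′′(0) = -576, h′′′(0) = 3072.

f: a_k = 0, 4, -8, 64/3, -64, 1024/5, -2048/3, 16384/7, -8192, …
g: a_k = 0, 12, 0, -32, 0, 128/5, 0, -1024/105, 0, …
f·g: L₀ = L_f ⊗_s L_g, ord ≤ 2·2.
h₀' ⇒ L via d/dx closure of L₀.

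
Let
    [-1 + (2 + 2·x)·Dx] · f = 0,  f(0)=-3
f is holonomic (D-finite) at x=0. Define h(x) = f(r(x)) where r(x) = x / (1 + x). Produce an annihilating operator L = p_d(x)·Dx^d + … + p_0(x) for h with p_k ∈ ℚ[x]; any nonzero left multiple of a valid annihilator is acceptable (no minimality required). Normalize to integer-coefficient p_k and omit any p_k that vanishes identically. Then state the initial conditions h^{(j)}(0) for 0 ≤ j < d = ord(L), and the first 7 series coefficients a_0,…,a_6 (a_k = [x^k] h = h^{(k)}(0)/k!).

f: a_k = -3, -3/2, 3/8, -3/16, 15/128, -21/256, 63/1024, …
h₀=f(r): pull back L_f along r ⇒ L₀.
L = -1 + (2 + 6·x + 4·x^2)·Dx  (order 1).
h: a_k = -3, -3/2, 15/8, -39/16, 423/128, -1197/256, 7059/1024, …
ICs: h(0) = -3.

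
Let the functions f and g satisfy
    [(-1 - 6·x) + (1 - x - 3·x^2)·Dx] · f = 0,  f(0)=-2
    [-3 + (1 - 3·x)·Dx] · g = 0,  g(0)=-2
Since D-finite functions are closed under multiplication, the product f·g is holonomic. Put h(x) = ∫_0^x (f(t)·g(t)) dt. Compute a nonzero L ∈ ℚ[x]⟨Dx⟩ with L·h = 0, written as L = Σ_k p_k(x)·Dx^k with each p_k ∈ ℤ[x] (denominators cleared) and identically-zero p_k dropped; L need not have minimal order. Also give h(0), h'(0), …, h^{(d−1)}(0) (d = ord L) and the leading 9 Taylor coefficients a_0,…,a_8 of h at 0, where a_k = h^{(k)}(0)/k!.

f: a_k = -2, -2, -8, -14, -38, -80, -194, -434, -1016, …
g: a_k = -2, -6, -18, -54, -162, -486, -1458, -4374, -13122, …
Sym-product of L_f,L_g gives L₀ (≤ ord 1).
h=∫₀ˣh₀: take L = L₀·Dx.
L = (-4 + 27·x^2)·Dx + (1 - 4·x + 9·x^3)·Dx^2  (order 2).
h: a_k = 0, 4, 8, 64/3, 55, 736/5, 1184/3, 7492/7, 2918, …
ICs: h(0) = 0, h′(0) = 4.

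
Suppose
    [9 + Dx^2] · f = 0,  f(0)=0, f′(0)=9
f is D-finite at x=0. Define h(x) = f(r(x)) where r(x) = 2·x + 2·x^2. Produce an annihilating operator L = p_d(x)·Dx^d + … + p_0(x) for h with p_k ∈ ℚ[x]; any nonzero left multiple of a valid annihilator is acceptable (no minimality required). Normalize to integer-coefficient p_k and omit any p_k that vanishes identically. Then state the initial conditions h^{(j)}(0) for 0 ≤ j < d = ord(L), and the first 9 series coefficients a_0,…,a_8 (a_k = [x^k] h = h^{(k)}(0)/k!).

f: a_k = 0, 9, 0, -27/2, 0, 243/40, 0, -729/560, 0, …
Substitute x→r, Dx→(1/r')Dx; clear ⇒ L₀.
L = (36 + 216·x + 432·x^2 + 288·x^3) - 2·Dx + (1 + 2·x)·Dx^2  (order 2).
h: a_k = 0, 18, 18, -108, -324, -648/5, 864, 62208/35, 3888/5, …
ICs: h(0) = 0, h′(0) = 18.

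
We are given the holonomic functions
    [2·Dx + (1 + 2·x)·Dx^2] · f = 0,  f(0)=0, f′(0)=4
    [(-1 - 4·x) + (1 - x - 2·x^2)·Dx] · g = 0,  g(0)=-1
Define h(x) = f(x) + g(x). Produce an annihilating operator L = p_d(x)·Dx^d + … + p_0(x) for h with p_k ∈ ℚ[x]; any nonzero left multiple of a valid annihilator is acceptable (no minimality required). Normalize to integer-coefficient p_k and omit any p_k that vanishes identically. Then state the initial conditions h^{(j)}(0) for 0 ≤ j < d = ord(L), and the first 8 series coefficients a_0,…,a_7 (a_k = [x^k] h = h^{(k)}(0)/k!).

L = (-54 - 228·x - 432·x^2 - 288·x^3 - 192·x^4)·Dx + (-11 - 124·x - 464·x^2 - 704·x^3 - 592·x^4 - 320·x^5)·Dx^2 + (4 + 19·x + 17·x^2 - 42·x^3 - 116·x^4 - 136·x^5 - 64·x^6)·Dx^3  (order 3).
h: a_k = -1, 3, -7, 1/3, -19, -41/5, -193/3, -339/7, …
ICs: h(0) = -1, h′(0) = 3, h′′(0) = -14.

f: a_k = 0, 4, -4, 16/3, -8, 64/5, -64/3, 256/7, …
g: a_k = -1, -1, -3, -5, -11, -21, -43, -85, …
h₀=f+g: left-lcm gives L₀, ord ≤ 3.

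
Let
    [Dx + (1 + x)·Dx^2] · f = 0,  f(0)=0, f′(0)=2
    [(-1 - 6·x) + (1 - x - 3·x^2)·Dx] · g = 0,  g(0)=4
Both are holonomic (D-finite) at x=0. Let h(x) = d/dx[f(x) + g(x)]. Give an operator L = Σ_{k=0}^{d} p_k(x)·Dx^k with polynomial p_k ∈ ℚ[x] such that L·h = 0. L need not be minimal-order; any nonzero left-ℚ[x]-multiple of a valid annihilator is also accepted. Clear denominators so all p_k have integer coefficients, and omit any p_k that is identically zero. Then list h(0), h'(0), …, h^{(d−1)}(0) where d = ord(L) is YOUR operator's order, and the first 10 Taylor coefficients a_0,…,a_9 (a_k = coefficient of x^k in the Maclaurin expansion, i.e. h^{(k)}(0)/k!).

f: a_k = 0, 2, -1, 2/3, -1/2, 2/5, -1/3, 2/7, -1/4, 2/9, …
g: a_k = 4, 4, 16, 28, 76, 160, 388, 868, 2032, 4636, …
Weyl lclm of L_f,L_g ⇒ L₀ (ord ≤ 3).
Derive L from L₀ (diff closure).
L = (-58 - 350·x - 636·x^2 - 756·x^3 - 324·x^4) + (-40 - 364·x - 976·x^2 - 1632·x^3 - 1530·x^4 - 540·x^5)·Dx + (9 + 31·x + 27·x^2 - 115·x^3 - 345·x^4 - 333·x^5 - 108·x^6)·Dx^2  (order 2).
h: a_k = 6, 30, 86, 302, 802, 2326, 6078, 16254, 41726, 107318, …
ICs: h(0) = 6, h′(0) = 30.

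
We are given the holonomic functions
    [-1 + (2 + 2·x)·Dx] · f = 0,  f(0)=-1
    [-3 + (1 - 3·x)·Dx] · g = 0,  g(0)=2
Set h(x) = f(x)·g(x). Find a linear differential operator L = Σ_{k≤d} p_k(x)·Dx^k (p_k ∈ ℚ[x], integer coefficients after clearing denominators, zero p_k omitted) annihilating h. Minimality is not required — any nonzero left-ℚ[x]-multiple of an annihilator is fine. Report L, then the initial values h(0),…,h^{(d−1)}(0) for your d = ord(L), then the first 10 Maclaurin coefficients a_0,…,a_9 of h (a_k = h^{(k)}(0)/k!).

L = (7 + 3·x) + (-2 + 4·x + 6·x^2)·Dx  (order 1).
h: a_k = -2, -7, -83/4, -499/8, -11971/64, -71833/128, -861975/512, -5171883/1024, -248249955/16384, -1489500445/32768, …
ICs: h(0) = -2.

f: a_k = -1, -1/2, 1/8, -1/16, 5/128, -7/256, 21/1024, -33/2048, 429/32768, -715/65536, …
g: a_k = 2, 6, 18, 54, 162, 486, 1458, 4374, 13122, 39366, …
Sym-product of L_f,L_g gives L₀ (≤ ord 1).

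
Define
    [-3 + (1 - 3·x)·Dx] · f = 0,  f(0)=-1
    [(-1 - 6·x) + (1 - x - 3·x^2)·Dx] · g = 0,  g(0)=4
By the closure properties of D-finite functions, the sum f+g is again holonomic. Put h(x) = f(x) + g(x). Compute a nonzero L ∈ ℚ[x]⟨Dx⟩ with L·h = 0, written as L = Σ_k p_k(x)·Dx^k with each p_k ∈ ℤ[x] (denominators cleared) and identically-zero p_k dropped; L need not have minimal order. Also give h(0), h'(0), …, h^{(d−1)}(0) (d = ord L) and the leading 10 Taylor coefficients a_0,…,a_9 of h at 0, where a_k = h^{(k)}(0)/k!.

L = (6 - 108·x + 162·x^2 - 162·x^3) + (10 - 6·x - 108·x^2 + 270·x^3 - 324·x^4)·Dx + (-2 + 14·x - 33·x^2 + 18·x^3 + 54·x^4 - 81·x^5)·Dx^2  (order 2).
h: a_k = 3, 1, 7, 1, -5, -83, -341, -1319, -4529, -15047, …
ICs: h(0) = 3, h′(0) = 1.

f: a_k = -1, -3, -9, -27, -81, -243, -729, -2187, -6561, -19683, …
g: a_k = 4, 4, 16, 28, 76, 160, 388, 868, 2032, 4636, …
Weyl lclm of L_f,L_g ⇒ L₀ (ord ≤ 2).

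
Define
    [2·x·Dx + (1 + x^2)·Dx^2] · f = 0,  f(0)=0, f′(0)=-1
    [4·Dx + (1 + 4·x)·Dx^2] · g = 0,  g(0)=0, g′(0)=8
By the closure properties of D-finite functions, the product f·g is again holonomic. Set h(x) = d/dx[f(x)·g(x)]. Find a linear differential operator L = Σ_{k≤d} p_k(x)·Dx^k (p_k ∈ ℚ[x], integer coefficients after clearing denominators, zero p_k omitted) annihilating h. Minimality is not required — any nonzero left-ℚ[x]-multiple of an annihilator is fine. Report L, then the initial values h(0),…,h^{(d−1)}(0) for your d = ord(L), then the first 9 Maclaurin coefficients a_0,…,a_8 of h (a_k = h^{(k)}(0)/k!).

f: a_k = 0, -1, 0, 1/3, 0, -1/5, 0, 1/7, 0, …
g: a_k = 0, 8, -16, 128/3, -128, 2048/5, -4096/3, 32768/7, -16384, …
h₀=f·g: eliminate ⇒ L₀, order ≤ 2·2.
h=h₀': d/dx-closure on L₀ ⇒ L.
L = (144 + 896·x + 560·x^2 + 2304·x^3 + 1920·x^4 + 3328·x^5 + 256·x^7) + (132 + 304·x + 2252·x^2 + 4144·x^3 + 8896·x^4 + 5952·x^5 + 8960·x^6 + 192·x^7 + 896·x^8)·Dx + (72 + 376·x + 912·x^2 + 2808·x^3 + 3720·x^4 + 6288·x^5 + 3072·x^6 + 4368·x^7 + 192·x^8 + 512·x^9)·Dx^2 + (5 + 48·x + 178·x^2 + 416·x^3 + 729·x^4 + 720·x^5 + 1008·x^6 + 384·x^7 + 516·x^8 + 32·x^9 + 64·x^10)·Dx^3  (order 3).
h: a_k = 0, -16, 48, -160, 1840/3, -35728/15, 139216/15, -36416, 5024944/35, …
ICs: h(0) = 0, h′(0) = -16, h′′(0) = 96.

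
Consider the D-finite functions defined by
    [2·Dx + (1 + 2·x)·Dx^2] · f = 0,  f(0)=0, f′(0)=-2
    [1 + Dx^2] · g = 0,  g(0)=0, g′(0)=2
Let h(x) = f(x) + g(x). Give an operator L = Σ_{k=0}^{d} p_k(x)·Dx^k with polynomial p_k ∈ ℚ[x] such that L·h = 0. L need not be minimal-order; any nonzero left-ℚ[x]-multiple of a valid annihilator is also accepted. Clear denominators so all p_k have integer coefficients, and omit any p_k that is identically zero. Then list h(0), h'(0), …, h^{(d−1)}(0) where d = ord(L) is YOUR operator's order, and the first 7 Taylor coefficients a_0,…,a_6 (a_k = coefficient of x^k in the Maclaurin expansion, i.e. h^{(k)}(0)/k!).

f: a_k = 0, -2, 2, -8/3, 4, -32/5, 32/3, …
g: a_k = 0, 2, 0, -1/3, 0, 1/60, 0, …
f+g: L₀ = lclm(L_f,L_g), ord ≤ 2+2.
L = (50 + 8·x + 8·x^2)·Dx + (9 + 22·x + 12·x^2 + 8·x^3)·Dx^2 + (50 + 8·x + 8·x^2)·Dx^3 + (9 + 22·x + 12·x^2 + 8·x^3)·Dx^4  (order 4).
h: a_k = 0, 0, 2, -3, 4, -383/60, 32/3, …
ICs: h(0) = 0, h′(0) = 0, h′′(0) = 4, h′′′(0) = -18.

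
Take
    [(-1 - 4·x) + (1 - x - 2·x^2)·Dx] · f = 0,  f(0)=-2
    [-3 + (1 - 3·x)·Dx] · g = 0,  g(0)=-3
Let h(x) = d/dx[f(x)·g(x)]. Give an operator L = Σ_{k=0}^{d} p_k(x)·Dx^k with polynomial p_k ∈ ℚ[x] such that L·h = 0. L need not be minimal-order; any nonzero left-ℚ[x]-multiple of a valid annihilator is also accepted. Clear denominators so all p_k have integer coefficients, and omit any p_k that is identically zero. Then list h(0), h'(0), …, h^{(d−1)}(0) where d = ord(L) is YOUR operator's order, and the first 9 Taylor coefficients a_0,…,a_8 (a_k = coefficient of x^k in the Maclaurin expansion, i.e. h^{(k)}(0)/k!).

f: a_k = -2, -2, -6, -10, -22, -42, -86, -170, -342, …
g: a_k = -3, -9, -27, -81, -243, -729, -2187, -6561, -19683, …
Product ⇒ symmetric product L₀, ord ≤ 1.
h=h₀': d/dx-closure on L₀ ⇒ L.
L = (15 - 30·x - 69·x^2 + 48·x^3 + 216·x^4) + (-2 + 9·x + 3·x^2 - 47·x^3 + 15·x^4 + 54·x^5)·Dx  (order 1).
h: a_k = 24, 180, 900, 3864, 15120, 55980, 199500, 692208, 2354616, …
ICs: h(0) = 24.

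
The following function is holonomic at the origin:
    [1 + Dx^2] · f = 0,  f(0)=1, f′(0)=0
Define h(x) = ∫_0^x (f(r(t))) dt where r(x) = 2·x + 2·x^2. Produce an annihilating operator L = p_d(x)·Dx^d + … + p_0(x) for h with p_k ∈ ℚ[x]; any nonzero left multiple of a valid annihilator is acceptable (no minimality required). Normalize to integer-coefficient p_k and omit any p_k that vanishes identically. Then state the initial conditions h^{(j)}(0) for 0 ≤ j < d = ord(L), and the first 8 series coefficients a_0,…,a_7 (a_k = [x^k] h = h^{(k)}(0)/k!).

f: a_k = 1, 0, -1/2, 0, 1/24, 0, -1/720, 0, …
L₀ from L_f via x↦r, Dx↦r'^{-1}Dx.
h=∫h₀ ⇒ L = L₀·Dx.
L = (4 + 24·x + 48·x^2 + 32·x^3)·Dx - 2·Dx^2 + (1 + 2·x)·Dx^3  (order 3).
h: a_k = 0, 1, 0, -2/3, -1, -4/15, 4/9, 176/315, …
ICs: h(0) = 0, h′(0) = 1, h′′(0) = 0.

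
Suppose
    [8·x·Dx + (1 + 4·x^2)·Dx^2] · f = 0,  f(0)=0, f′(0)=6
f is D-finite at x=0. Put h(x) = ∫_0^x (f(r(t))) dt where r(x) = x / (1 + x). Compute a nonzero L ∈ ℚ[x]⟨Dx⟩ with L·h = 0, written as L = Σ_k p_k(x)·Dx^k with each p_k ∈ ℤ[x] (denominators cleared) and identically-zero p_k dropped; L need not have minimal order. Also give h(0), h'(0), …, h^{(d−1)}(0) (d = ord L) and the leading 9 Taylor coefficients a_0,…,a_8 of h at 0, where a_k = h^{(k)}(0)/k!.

L = (2 + 10·x)·Dx^2 + (1 + 2·x + 5·x^2)·Dx^3  (order 3).
h: a_k = 0, 0, 3, -2, -1/2, 18/5, -19/5, -22/7, 417/28, …
ICs: h(0) = 0, h′(0) = 0, h′′(0) = 6.

f: a_k = 0, 6, 0, -8, 0, 96/5, 0, -384/7, 0, …
Change of var in L_f (x↦r) gives L₀.
Integrate: L := L₀·Dx.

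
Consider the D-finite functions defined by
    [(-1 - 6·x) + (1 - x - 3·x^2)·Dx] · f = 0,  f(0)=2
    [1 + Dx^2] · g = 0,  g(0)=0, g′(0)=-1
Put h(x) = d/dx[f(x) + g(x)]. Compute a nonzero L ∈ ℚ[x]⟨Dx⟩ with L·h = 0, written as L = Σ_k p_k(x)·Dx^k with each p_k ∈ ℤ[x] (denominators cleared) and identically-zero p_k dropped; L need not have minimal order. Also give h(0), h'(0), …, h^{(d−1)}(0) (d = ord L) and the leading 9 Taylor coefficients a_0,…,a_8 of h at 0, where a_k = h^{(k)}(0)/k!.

L = (464 + 2522·x + 8618·x^2 + 6330·x^3 + 9630·x^4 + 486·x^5 + 486·x^6) + (-43 - 249·x + 114·x^2 + 559·x^3 + 1500·x^4 + 1863·x^5 + 189·x^6 + 162·x^7)·Dx + (464 + 2522·x + 8618·x^2 + 6330·x^3 + 9630·x^4 + 486·x^5 + 486·x^6)·Dx^2 + (-43 - 249·x + 114·x^2 + 559·x^3 + 1500·x^4 + 1863·x^5 + 189·x^6 + 162·x^7)·Dx^3  (order 3).
h: a_k = 1, 16, 85/2, 152, 9599/24, 1164, 2187361/720, 8128, 841155839/40320, …
ICs: h(0) = 1, h′(0) = 16, h′′(0) = 85.

f: a_k = 2, 2, 8, 14, 38, 80, 194, 434, 1016, …
g: a_k = 0, -1, 0, 1/6, 0, -1/120, 0, 1/5040, 0, …
Weyl lclm of L_f,L_g ⇒ L₀ (ord ≤ 3).
Differentiate: ansatz ord ≤ ord L₀ ⇒ L.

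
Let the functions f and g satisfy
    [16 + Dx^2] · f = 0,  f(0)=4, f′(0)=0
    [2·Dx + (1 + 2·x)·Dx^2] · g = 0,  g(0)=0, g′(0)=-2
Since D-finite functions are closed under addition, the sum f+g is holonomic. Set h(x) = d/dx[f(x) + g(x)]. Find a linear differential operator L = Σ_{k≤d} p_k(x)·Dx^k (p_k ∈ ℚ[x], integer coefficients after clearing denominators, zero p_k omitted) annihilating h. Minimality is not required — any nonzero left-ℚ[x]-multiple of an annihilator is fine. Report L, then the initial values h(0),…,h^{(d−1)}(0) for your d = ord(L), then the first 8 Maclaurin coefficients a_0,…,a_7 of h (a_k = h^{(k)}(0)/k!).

f: a_k = 4, 0, -32, 0, 128/3, 0, -1024/45, 0, …
g: a_k = 0, -2, 2, -8/3, 4, -32/5, 32/3, -128/7, …
Weyl lclm of L_f,L_g ⇒ L₀ (ord ≤ 4).
Derive L from L₀ (diff closure).
L = (160 + 256·x + 256·x^2) + (48 + 224·x + 384·x^2 + 256·x^3)·Dx + (10 + 16·x + 16·x^2)·Dx^2 + (3 + 14·x + 24·x^2 + 16·x^3)·Dx^3  (order 3).
h: a_k = -2, -60, -8, 560/3, -32, -1088/15, -128, 97024/315, …
ICs: h(0) = -2, h′(0) = -60, h′′(0) = -16.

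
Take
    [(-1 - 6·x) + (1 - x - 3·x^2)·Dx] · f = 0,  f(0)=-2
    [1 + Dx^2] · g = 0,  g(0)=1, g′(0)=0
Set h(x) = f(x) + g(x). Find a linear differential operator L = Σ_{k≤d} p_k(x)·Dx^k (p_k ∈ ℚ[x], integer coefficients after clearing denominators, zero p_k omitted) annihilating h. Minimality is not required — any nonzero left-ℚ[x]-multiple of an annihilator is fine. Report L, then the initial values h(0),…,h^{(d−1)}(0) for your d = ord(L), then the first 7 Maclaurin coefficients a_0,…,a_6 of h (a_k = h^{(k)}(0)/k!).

f: a_k = -2, -2, -8, -14, -38, -80, -194, …
g: a_k = 1, 0, -1/2, 0, 1/24, 0, -1/720, …
h₀=f+g: left-lcm gives L₀, ord ≤ 3.
L = (43 + 292·x + 307·x^2 + 624·x^3 + 45·x^4 + 54·x^5) + (-9 - 7·x - 6·x^2 + 91·x^3 + 144·x^4 + 27·x^5 + 27·x^6)·Dx + (43 + 292·x + 307·x^2 + 624·x^3 + 45·x^4 + 54·x^5)·Dx^2 + (-9 - 7·x - 6·x^2 + 91·x^3 + 144·x^4 + 27·x^5 + 27·x^6)·Dx^3  (order 3).
h: a_k = -1, -2, -17/2, -14, -911/24, -80, -139681/720, …
ICs: h(0) = -1, h′(0) = -2, h′′(0) = -17.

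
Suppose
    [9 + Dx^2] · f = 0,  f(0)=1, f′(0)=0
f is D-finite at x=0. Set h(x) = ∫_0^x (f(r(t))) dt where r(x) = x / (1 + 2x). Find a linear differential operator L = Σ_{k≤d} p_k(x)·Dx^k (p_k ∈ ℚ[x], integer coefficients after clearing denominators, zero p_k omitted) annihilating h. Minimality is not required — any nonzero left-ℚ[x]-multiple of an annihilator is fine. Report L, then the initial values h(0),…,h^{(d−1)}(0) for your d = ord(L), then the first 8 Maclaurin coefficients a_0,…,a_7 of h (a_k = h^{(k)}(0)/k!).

f: a_k = 1, 0, -9/2, 0, 27/8, 0, -81/80, 0, …
f∘r: x↦r, Dx↦Dx/r' in L_f ⇒ L₀.
h=∫₀ˣh₀: take L = L₀·Dx.
L = 9·Dx + (4 + 24·x + 48·x^2 + 32·x^3)·Dx^2 + (1 + 8·x + 24·x^2 + 32·x^3 + 16·x^4)·Dx^3  (order 3).
h: a_k = 0, 1, 0, -3/2, 9/2, -81/8, 39/2, -2583/80, …
ICs: h(0) = 0, h′(0) = 1, h′′(0) = 0.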